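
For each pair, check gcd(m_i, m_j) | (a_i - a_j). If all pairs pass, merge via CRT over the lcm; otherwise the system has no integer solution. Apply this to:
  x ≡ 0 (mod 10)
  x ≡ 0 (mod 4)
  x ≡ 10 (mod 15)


Moduli 10, 4, 15 are not pairwise coprime, so CRT works modulo lcm(m_i) when all pairwise compatibility conditions hold.
Pairwise compatibility: gcd(m_i, m_j) must divide a_i - a_j for every pair.
Merge one congruence at a time:
  Start: x ≡ 0 (mod 10).
  Combine with x ≡ 0 (mod 4): gcd(10, 4) = 2; 0 - 0 = 0, which IS divisible by 2, so compatible.
    Write x = 0 + 10·t and substitute into x ≡ 0 (mod 4): 10·t ≡ 0 − 0 = 0 (mod 4).
    Divide the congruence (and modulus) by g = 2: 5·t ≡ 0 (mod 2).
    Reduce coefficients mod 2: 1·t ≡ 0 (mod 2).
    So t ≡ 0 (mod 2).
    Then x = 0 + 10·0 = 0, valid modulo lcm(10, 4) = 20: x ≡ 0 (mod 20).
  Combine with x ≡ 10 (mod 15): gcd(20, 15) = 5; 10 - 0 = 10, which IS divisible by 5, so compatible.
    Write x = 0 + 20·t and substitute into x ≡ 10 (mod 15): 20·t ≡ 10 − 0 = 10 (mod 15).
    Divide the congruence (and modulus) by g = 5: 4·t ≡ 2 (mod 3).
    Reduce coefficients mod 3: 1·t ≡ 2 (mod 3).
    So t ≡ 2 (mod 3).
    Then x = 0 + 20·2 = 40, valid modulo lcm(20, 15) = 60: x ≡ 40 (mod 60).
Verify: 40 mod 10 = 0, 40 mod 4 = 0, 40 mod 15 = 10.

x ≡ 40 (mod 60).


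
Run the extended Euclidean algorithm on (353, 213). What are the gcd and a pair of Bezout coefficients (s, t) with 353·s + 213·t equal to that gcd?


Euclidean algorithm on (353, 213) — divide until remainder is 0:
  353 = 1 · 213 + 140
  213 = 1 · 140 + 73
  140 = 1 · 73 + 67
  73 = 1 · 67 + 6
  67 = 11 · 6 + 1
  6 = 6 · 1 + 0
gcd(353, 213) = 1.
Track Bezout coefficients alongside the remainders: start with r₀ = 353 = a·1 + b·0 (s = 1, t = 0) and r₁ = 213 = a·0 + b·1 (s = 0, t = 1); each new remainder r_{k+1} = r_{k-1} − q_k·r_k inherits s_{k+1} = s_{k-1} − q_k·s_k, t_{k+1} = t_{k-1} − q_k·t_k, so r_k = a·s_k + b·t_k at every step:
  q = 1: r = 140, s = 1 − 1·0 = 1, t = 0 − 1·1 = -1  (check: 353·1 + 213·(-1) = 140)
  q = 1: r = 73, s = 0 − 1·1 = -1, t = 1 − 1·(-1) = 2  (check: 353·(-1) + 213·2 = 73)
  q = 1: r = 67, s = 1 − 1·(-1) = 2, t = -1 − 1·2 = -3  (check: 353·2 + 213·(-3) = 67)
  q = 1: r = 6, s = -1 − 1·2 = -3, t = 2 − 1·(-3) = 5  (check: 353·(-3) + 213·5 = 6)
  q = 11: r = 1, s = 2 − 11·(-3) = 35, t = -3 − 11·5 = -58  (check: 353·35 + 213·(-58) = 1)
The row with r = 1 (the gcd) gives the Bezout coefficients s = 35, t = -58.
Result: 353 · (35) + 213 · (-58) = 1.

gcd(353, 213) = 1; s = 35, t = -58 (check: 353·35 + 213·(-58) = 1).


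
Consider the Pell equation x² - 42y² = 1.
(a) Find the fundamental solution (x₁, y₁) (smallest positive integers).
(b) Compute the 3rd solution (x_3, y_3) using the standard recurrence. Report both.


Step 1: Find the fundamental solution (x₁, y₁) of x² - 42y² = 1.
  Expand √42 as a continued fraction. a₀ = ⌊√42⌋ = 6; iterate m_{k+1} = d_k·a_k − m_k, d_{k+1} = (42 − m_{k+1}²)/d_k, a_{k+1} = ⌊(a₀ + m_{k+1})/d_{k+1}⌋ (starting m₀ = 0, d₀ = 1), with convergents p_k = a_k·p_{k-1} + p_{k-2}, q_k = a_k·q_{k-1} + q_{k-2} (p₋₁ = 1, q₋₁ = 0):
  k = 0: a₀ = 6; p₀/q₀ = 6/1; p₀² − 42·q₀² = 36 − 42 = -6.
  k = 1: m = 6, d = 6, a = ⌊(6 + 6)/6⌋ = 2; p/q = (2·6 + 1)/(2·1 + 0) = 13/2; p² − 42·q² = 169 − 168 = 1.
  The first convergent with p² − 42·q² = 1 gives the fundamental solution (x₁, y₁) = (13, 2).
Step 2: Apply the recurrence (x_{n+1}, y_{n+1}) = (x₁x_n + 42y₁y_n, x₁y_n + y₁x_n) repeatedly.
  From (x_1, y_1) = (13, 2): x_2 = 13·13 + 42·2·2 = 337; y_2 = 13·2 + 2·13 = 52.
  From (x_2, y_2) = (337, 52): x_3 = 13·337 + 42·2·52 = 8749; y_3 = 13·52 + 2·337 = 1350.
Step 3: Verify x_3² - 42·y_3² = 76545001 - 76545000 = 1 (should be 1). ✓

(x_1, y_1) = (13, 2); (x_3, y_3) = (8749, 1350).


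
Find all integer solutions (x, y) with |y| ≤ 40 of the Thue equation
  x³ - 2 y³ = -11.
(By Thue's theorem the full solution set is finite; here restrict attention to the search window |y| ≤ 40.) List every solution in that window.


The equation is x³ - 2y³ = -11. For fixed y, x³ = 2·y³ − 11, so a solution requires the RHS to be a perfect cube.
Strategy: iterate y from -40 to 40, compute RHS = 2·y³ − 11, and check whether it is a (positive or negative) perfect cube.
Check small values of y:
  y = 0: RHS = -11 is not a perfect cube.
  y = 1: RHS = -9 is not a perfect cube.
  y = -1: RHS = -13 is not a perfect cube.
  y = 2: RHS = 5 is not a perfect cube.
  y = -2: RHS = -27 = (-3)³ ⇒ x = -3 works.
  y = 3: RHS = 43 is not a perfect cube.
  y = -3: RHS = -65 is not a perfect cube.
Continuing the search up to |y| = 40 finds no further solutions beyond those listed.
Collected solutions: (-3, -2).

Solutions (with |y| ≤ 40): (-3, -2).


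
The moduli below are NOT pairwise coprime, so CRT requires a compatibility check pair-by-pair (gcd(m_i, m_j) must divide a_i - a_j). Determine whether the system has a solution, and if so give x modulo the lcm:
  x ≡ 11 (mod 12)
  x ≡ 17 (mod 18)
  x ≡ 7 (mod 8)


Moduli 12, 18, 8 are not pairwise coprime, so CRT works modulo lcm(m_i) when all pairwise compatibility conditions hold.
Pairwise compatibility: gcd(m_i, m_j) must divide a_i - a_j for every pair.
Merge one congruence at a time:
  Start: x ≡ 11 (mod 12).
  Combine with x ≡ 17 (mod 18): gcd(12, 18) = 6; 17 - 11 = 6, which IS divisible by 6, so compatible.
    Write x = 11 + 12·t and substitute into x ≡ 17 (mod 18): 12·t ≡ 17 − 11 = 6 (mod 18).
    Divide the congruence (and modulus) by g = 6: 2·t ≡ 1 (mod 3).
    The inverse of 2 mod 3 is 2 (since 2·2 = 4 = 1·3 + 1), so t ≡ 2·1 = 2 ≡ 2 (mod 3).
    Then x = 11 + 12·2 = 35, valid modulo lcm(12, 18) = 36: x ≡ 35 (mod 36).
  Combine with x ≡ 7 (mod 8): gcd(36, 8) = 4; 7 - 35 = -28, which IS divisible by 4, so compatible.
    Write x = 35 + 36·t and substitute into x ≡ 7 (mod 8): 36·t ≡ 7 − 35 = -28 (mod 8).
    Divide the congruence (and modulus) by g = 4: 9·t ≡ -7 (mod 2).
    Reduce coefficients mod 2: 1·t ≡ 1 (mod 2).
    So t ≡ 1 (mod 2).
    Then x = 35 + 36·1 = 71, valid modulo lcm(36, 8) = 72: x ≡ 71 (mod 72).
Verify: 71 mod 12 = 11, 71 mod 18 = 17, 71 mod 8 = 7.

x ≡ 71 (mod 72).


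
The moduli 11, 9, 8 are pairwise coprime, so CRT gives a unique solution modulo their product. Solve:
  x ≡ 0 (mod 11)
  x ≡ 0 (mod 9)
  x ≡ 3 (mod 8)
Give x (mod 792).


Moduli 11, 9, 8 are pairwise coprime; by CRT there is a unique solution modulo M = 11 · 9 · 8 = 792.
Solve pairwise, accumulating the modulus:
  Start with x ≡ 0 (mod 11).
  Combine with x ≡ 0 (mod 9): since gcd(11, 9) = 1, we get a unique residue mod 99.
    Write x = 0 + 11·t and substitute into x ≡ 0 (mod 9): 11·t ≡ 0 − 0 = 0 (mod 9).
    Reduce coefficients mod 9: 2·t ≡ 0 (mod 9).
    The inverse of 2 mod 9 is 5 (since 2·5 = 10 = 1·9 + 1), so t ≡ 5·0 = 0 ≡ 0 (mod 9).
    Then x = 0 + 11·0 = 0, valid modulo lcm(11, 9) = 99: x ≡ 0 (mod 99).
  Combine with x ≡ 3 (mod 8): since gcd(99, 8) = 1, we get a unique residue mod 792.
    Write x = 0 + 99·t and substitute into x ≡ 3 (mod 8): 99·t ≡ 3 − 0 = 3 (mod 8).
    Reduce coefficients mod 8: 3·t ≡ 3 (mod 8).
    The inverse of 3 mod 8 is 3 (since 3·3 = 9 = 1·8 + 1), so t ≡ 3·3 = 9 ≡ 1 (mod 8).
    Then x = 0 + 99·1 = 99, valid modulo lcm(99, 8) = 792: x ≡ 99 (mod 792).
Verify: 99 mod 11 = 0 ✓, 99 mod 9 = 0 ✓, 99 mod 8 = 3 ✓.

x ≡ 99 (mod 792).


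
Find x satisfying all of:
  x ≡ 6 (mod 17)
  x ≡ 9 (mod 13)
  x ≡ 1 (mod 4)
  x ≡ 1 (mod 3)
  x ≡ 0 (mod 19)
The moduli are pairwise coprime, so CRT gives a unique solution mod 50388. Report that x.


Product of moduli M = 17 · 13 · 4 · 3 · 19 = 50388.
Merge one congruence at a time:
  Start: x ≡ 6 (mod 17).
  Combine with x ≡ 9 (mod 13); new modulus lcm = 221.
    Write x = 6 + 17·t and substitute into x ≡ 9 (mod 13): 17·t ≡ 9 − 6 = 3 (mod 13).
    Reduce coefficients mod 13: 4·t ≡ 3 (mod 13).
    The inverse of 4 mod 13 is 10 (since 4·10 = 40 = 3·13 + 1), so t ≡ 10·3 = 30 ≡ 4 (mod 13).
    Then x = 6 + 17·4 = 74, valid modulo lcm(17, 13) = 221: x ≡ 74 (mod 221).
  Combine with x ≡ 1 (mod 4); new modulus lcm = 884.
    Write x = 74 + 221·t and substitute into x ≡ 1 (mod 4): 221·t ≡ 1 − 74 = -73 (mod 4).
    Reduce coefficients mod 4: 1·t ≡ 3 (mod 4).
    So t ≡ 3 (mod 4).
    Then x = 74 + 221·3 = 737, valid modulo lcm(221, 4) = 884: x ≡ 737 (mod 884).
  Combine with x ≡ 1 (mod 3); new modulus lcm = 2652.
    Write x = 737 + 884·t and substitute into x ≡ 1 (mod 3): 884·t ≡ 1 − 737 = -736 (mod 3).
    Reduce coefficients mod 3: 2·t ≡ 2 (mod 3).
    The inverse of 2 mod 3 is 2 (since 2·2 = 4 = 1·3 + 1), so t ≡ 2·2 = 4 ≡ 1 (mod 3).
    Then x = 737 + 884·1 = 1621, valid modulo lcm(884, 3) = 2652: x ≡ 1621 (mod 2652).
  Combine with x ≡ 0 (mod 19); new modulus lcm = 50388.
    Write x = 1621 + 2652·t and substitute into x ≡ 0 (mod 19): 2652·t ≡ 0 − 1621 = -1621 (mod 19).
    Reduce coefficients mod 19: 11·t ≡ 13 (mod 19).
    The inverse of 11 mod 19 is 7 (since 11·7 = 77 = 4·19 + 1), so t ≡ 7·13 = 91 ≡ 15 (mod 19).
    Then x = 1621 + 2652·15 = 41401, valid modulo lcm(2652, 19) = 50388: x ≡ 41401 (mod 50388).
Verify against each original: 41401 mod 17 = 6, 41401 mod 13 = 9, 41401 mod 4 = 1, 41401 mod 3 = 1, 41401 mod 19 = 0.

x ≡ 41401 (mod 50388).


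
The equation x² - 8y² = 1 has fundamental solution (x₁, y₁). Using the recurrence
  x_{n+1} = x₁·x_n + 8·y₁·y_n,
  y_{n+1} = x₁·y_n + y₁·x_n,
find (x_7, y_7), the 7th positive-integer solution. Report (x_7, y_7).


Step 1: Find the fundamental solution (x₁, y₁) of x² - 8y² = 1.
  Expand √8 as a continued fraction. a₀ = ⌊√8⌋ = 2; iterate m_{k+1} = d_k·a_k − m_k, d_{k+1} = (8 − m_{k+1}²)/d_k, a_{k+1} = ⌊(a₀ + m_{k+1})/d_{k+1}⌋ (starting m₀ = 0, d₀ = 1), with convergents p_k = a_k·p_{k-1} + p_{k-2}, q_k = a_k·q_{k-1} + q_{k-2} (p₋₁ = 1, q₋₁ = 0):
  k = 0: a₀ = 2; p₀/q₀ = 2/1; p₀² − 8·q₀² = 4 − 8 = -4.
  k = 1: m = 2, d = 4, a = ⌊(2 + 2)/4⌋ = 1; p/q = (1·2 + 1)/(1·1 + 0) = 3/1; p² − 8·q² = 9 − 8 = 1.
  The first convergent with p² − 8·q² = 1 gives the fundamental solution (x₁, y₁) = (3, 1).
Step 2: Apply the recurrence (x_{n+1}, y_{n+1}) = (x₁x_n + 8y₁y_n, x₁y_n + y₁x_n) repeatedly.
  From (x_1, y_1) = (3, 1): x_2 = 3·3 + 8·1·1 = 17; y_2 = 3·1 + 1·3 = 6.
  From (x_2, y_2) = (17, 6): x_3 = 3·17 + 8·1·6 = 99; y_3 = 3·6 + 1·17 = 35.
  From (x_3, y_3) = (99, 35): x_4 = 3·99 + 8·1·35 = 577; y_4 = 3·35 + 1·99 = 204.
  From (x_4, y_4) = (577, 204): x_5 = 3·577 + 8·1·204 = 3363; y_5 = 3·204 + 1·577 = 1189.
  From (x_5, y_5) = (3363, 1189): x_6 = 3·3363 + 8·1·1189 = 19601; y_6 = 3·1189 + 1·3363 = 6930.
  From (x_6, y_6) = (19601, 6930): x_7 = 3·19601 + 8·1·6930 = 114243; y_7 = 3·6930 + 1·19601 = 40391.
Step 3: Verify x_7² - 8·y_7² = 13051463049 - 13051463048 = 1 (should be 1). ✓

(x_1, y_1) = (3, 1); (x_7, y_7) = (114243, 40391).


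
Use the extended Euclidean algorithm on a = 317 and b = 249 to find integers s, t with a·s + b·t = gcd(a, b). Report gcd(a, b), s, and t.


Euclidean algorithm on (317, 249) — divide until remainder is 0:
  317 = 1 · 249 + 68
  249 = 3 · 68 + 45
  68 = 1 · 45 + 23
  45 = 1 · 23 + 22
  23 = 1 · 22 + 1
  22 = 22 · 1 + 0
gcd(317, 249) = 1.
Track Bezout coefficients alongside the remainders: start with r₀ = 317 = a·1 + b·0 (s = 1, t = 0) and r₁ = 249 = a·0 + b·1 (s = 0, t = 1); each new remainder r_{k+1} = r_{k-1} − q_k·r_k inherits s_{k+1} = s_{k-1} − q_k·s_k, t_{k+1} = t_{k-1} − q_k·t_k, so r_k = a·s_k + b·t_k at every step:
  q = 1: r = 68, s = 1 − 1·0 = 1, t = 0 − 1·1 = -1  (check: 317·1 + 249·(-1) = 68)
  q = 3: r = 45, s = 0 − 3·1 = -3, t = 1 − 3·(-1) = 4  (check: 317·(-3) + 249·4 = 45)
  q = 1: r = 23, s = 1 − 1·(-3) = 4, t = -1 − 1·4 = -5  (check: 317·4 + 249·(-5) = 23)
  q = 1: r = 22, s = -3 − 1·4 = -7, t = 4 − 1·(-5) = 9  (check: 317·(-7) + 249·9 = 22)
  q = 1: r = 1, s = 4 − 1·(-7) = 11, t = -5 − 1·9 = -14  (check: 317·11 + 249·(-14) = 1)
The row with r = 1 (the gcd) gives the Bezout coefficients s = 11, t = -14.
Result: 317 · (11) + 249 · (-14) = 1.

gcd(317, 249) = 1; s = 11, t = -14 (check: 317·11 + 249·(-14) = 1).


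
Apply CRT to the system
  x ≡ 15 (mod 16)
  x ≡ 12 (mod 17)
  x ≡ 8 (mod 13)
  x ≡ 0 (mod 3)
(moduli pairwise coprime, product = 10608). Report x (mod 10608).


Product of moduli M = 16 · 17 · 13 · 3 = 10608.
Merge one congruence at a time:
  Start: x ≡ 15 (mod 16).
  Combine with x ≡ 12 (mod 17); new modulus lcm = 272.
    Write x = 15 + 16·t and substitute into x ≡ 12 (mod 17): 16·t ≡ 12 − 15 = -3 (mod 17).
    Reduce coefficients mod 17: 16·t ≡ 14 (mod 17).
    The inverse of 16 mod 17 is 16 (since 16·16 = 256 = 15·17 + 1), so t ≡ 16·14 = 224 ≡ 3 (mod 17).
    Then x = 15 + 16·3 = 63, valid modulo lcm(16, 17) = 272: x ≡ 63 (mod 272).
  Combine with x ≡ 8 (mod 13); new modulus lcm = 3536.
    Write x = 63 + 272·t and substitute into x ≡ 8 (mod 13): 272·t ≡ 8 − 63 = -55 (mod 13).
    Reduce coefficients mod 13: 12·t ≡ 10 (mod 13).
    The inverse of 12 mod 13 is 12 (since 12·12 = 144 = 11·13 + 1), so t ≡ 12·10 = 120 ≡ 3 (mod 13).
    Then x = 63 + 272·3 = 879, valid modulo lcm(272, 13) = 3536: x ≡ 879 (mod 3536).
  Combine with x ≡ 0 (mod 3); new modulus lcm = 10608.
    Write x = 879 + 3536·t and substitute into x ≡ 0 (mod 3): 3536·t ≡ 0 − 879 = -879 (mod 3).
    Reduce coefficients mod 3: 2·t ≡ 0 (mod 3).
    The inverse of 2 mod 3 is 2 (since 2·2 = 4 = 1·3 + 1), so t ≡ 2·0 = 0 ≡ 0 (mod 3).
    Then x = 879 + 3536·0 = 879, valid modulo lcm(3536, 3) = 10608: x ≡ 879 (mod 10608).
Verify against each original: 879 mod 16 = 15, 879 mod 17 = 12, 879 mod 13 = 8, 879 mod 3 = 0.

x ≡ 879 (mod 10608).


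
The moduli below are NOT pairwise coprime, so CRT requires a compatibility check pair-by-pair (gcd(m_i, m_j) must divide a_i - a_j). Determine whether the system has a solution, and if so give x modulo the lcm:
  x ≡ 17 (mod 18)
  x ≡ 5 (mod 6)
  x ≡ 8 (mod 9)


Moduli 18, 6, 9 are not pairwise coprime, so CRT works modulo lcm(m_i) when all pairwise compatibility conditions hold.
Pairwise compatibility: gcd(m_i, m_j) must divide a_i - a_j for every pair.
Merge one congruence at a time:
  Start: x ≡ 17 (mod 18).
  Combine with x ≡ 5 (mod 6): gcd(18, 6) = 6; 5 - 17 = -12, which IS divisible by 6, so compatible.
    Write x = 17 + 18·t and substitute into x ≡ 5 (mod 6): 18·t ≡ 5 − 17 = -12 (mod 6).
    Divide the congruence (and modulus) by g = 6: 3·t ≡ -2 (mod 1).
    Modulo 1 every t works; take t = 0.
    Then x = 17 + 18·0 = 17, valid modulo lcm(18, 6) = 18: x ≡ 17 (mod 18).
  Combine with x ≡ 8 (mod 9): gcd(18, 9) = 9; 8 - 17 = -9, which IS divisible by 9, so compatible.
    Write x = 17 + 18·t and substitute into x ≡ 8 (mod 9): 18·t ≡ 8 − 17 = -9 (mod 9).
    Divide the congruence (and modulus) by g = 9: 2·t ≡ -1 (mod 1).
    Modulo 1 every t works; take t = 0.
    Then x = 17 + 18·0 = 17, valid modulo lcm(18, 9) = 18: x ≡ 17 (mod 18).
Verify: 17 mod 18 = 17, 17 mod 6 = 5, 17 mod 9 = 8.

x ≡ 17 (mod 18).


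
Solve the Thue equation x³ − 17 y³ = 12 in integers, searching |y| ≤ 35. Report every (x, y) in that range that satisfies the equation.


The equation is x³ - 17y³ = 12. For fixed y, x³ = 17·y³ + 12, so a solution requires the RHS to be a perfect cube.
Strategy: iterate y from -35 to 35, compute RHS = 17·y³ + 12, and check whether it is a (positive or negative) perfect cube.
Check small values of y:
  y = 0: RHS = 12 is not a perfect cube.
  y = 1: RHS = 29 is not a perfect cube.
  y = -1: RHS = -5 is not a perfect cube.
  y = 2: RHS = 148 is not a perfect cube.
  y = -2: RHS = -124 is not a perfect cube.
  y = 3: RHS = 471 is not a perfect cube.
  y = -3: RHS = -447 is not a perfect cube.
Continuing the search up to |y| = 35 finds no solutions either.
No (x, y) in the scanned range satisfies the equation.

No integer solutions with |y| ≤ 35.


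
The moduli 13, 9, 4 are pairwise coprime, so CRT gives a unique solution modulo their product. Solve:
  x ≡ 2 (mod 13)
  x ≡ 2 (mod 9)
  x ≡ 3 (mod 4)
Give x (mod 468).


Moduli 13, 9, 4 are pairwise coprime; by CRT there is a unique solution modulo M = 13 · 9 · 4 = 468.
Solve pairwise, accumulating the modulus:
  Start with x ≡ 2 (mod 13).
  Combine with x ≡ 2 (mod 9): since gcd(13, 9) = 1, we get a unique residue mod 117.
    Write x = 2 + 13·t and substitute into x ≡ 2 (mod 9): 13·t ≡ 2 − 2 = 0 (mod 9).
    Reduce coefficients mod 9: 4·t ≡ 0 (mod 9).
    The inverse of 4 mod 9 is 7 (since 4·7 = 28 = 3·9 + 1), so t ≡ 7·0 = 0 ≡ 0 (mod 9).
    Then x = 2 + 13·0 = 2, valid modulo lcm(13, 9) = 117: x ≡ 2 (mod 117).
  Combine with x ≡ 3 (mod 4): since gcd(117, 4) = 1, we get a unique residue mod 468.
    Write x = 2 + 117·t and substitute into x ≡ 3 (mod 4): 117·t ≡ 3 − 2 = 1 (mod 4).
    Reduce coefficients mod 4: 1·t ≡ 1 (mod 4).
    So t ≡ 1 (mod 4).
    Then x = 2 + 117·1 = 119, valid modulo lcm(117, 4) = 468: x ≡ 119 (mod 468).
Verify: 119 mod 13 = 2 ✓, 119 mod 9 = 2 ✓, 119 mod 4 = 3 ✓.

x ≡ 119 (mod 468).


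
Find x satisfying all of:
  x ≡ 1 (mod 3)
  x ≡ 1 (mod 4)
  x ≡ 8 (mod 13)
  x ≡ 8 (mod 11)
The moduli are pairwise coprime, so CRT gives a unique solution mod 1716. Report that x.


Product of moduli M = 3 · 4 · 13 · 11 = 1716.
Merge one congruence at a time:
  Start: x ≡ 1 (mod 3).
  Combine with x ≡ 1 (mod 4); new modulus lcm = 12.
    Write x = 1 + 3·t and substitute into x ≡ 1 (mod 4): 3·t ≡ 1 − 1 = 0 (mod 4).
    The inverse of 3 mod 4 is 3 (since 3·3 = 9 = 2·4 + 1), so t ≡ 3·0 = 0 ≡ 0 (mod 4).
    Then x = 1 + 3·0 = 1, valid modulo lcm(3, 4) = 12: x ≡ 1 (mod 12).
  Combine with x ≡ 8 (mod 13); new modulus lcm = 156.
    Write x = 1 + 12·t and substitute into x ≡ 8 (mod 13): 12·t ≡ 8 − 1 = 7 (mod 13).
    The inverse of 12 mod 13 is 12 (since 12·12 = 144 = 11·13 + 1), so t ≡ 12·7 = 84 ≡ 6 (mod 13).
    Then x = 1 + 12·6 = 73, valid modulo lcm(12, 13) = 156: x ≡ 73 (mod 156).
  Combine with x ≡ 8 (mod 11); new modulus lcm = 1716.
    Write x = 73 + 156·t and substitute into x ≡ 8 (mod 11): 156·t ≡ 8 − 73 = -65 (mod 11).
    Reduce coefficients mod 11: 2·t ≡ 1 (mod 11).
    The inverse of 2 mod 11 is 6 (since 2·6 = 12 = 1·11 + 1), so t ≡ 6·1 = 6 ≡ 6 (mod 11).
    Then x = 73 + 156·6 = 1009, valid modulo lcm(156, 11) = 1716: x ≡ 1009 (mod 1716).
Verify against each original: 1009 mod 3 = 1, 1009 mod 4 = 1, 1009 mod 13 = 8, 1009 mod 11 = 8.

x ≡ 1009 (mod 1716).


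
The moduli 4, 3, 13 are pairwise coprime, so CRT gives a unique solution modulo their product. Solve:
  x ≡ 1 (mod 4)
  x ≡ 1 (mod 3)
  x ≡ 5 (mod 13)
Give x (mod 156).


Moduli 4, 3, 13 are pairwise coprime; by CRT there is a unique solution modulo M = 4 · 3 · 13 = 156.
Solve pairwise, accumulating the modulus:
  Start with x ≡ 1 (mod 4).
  Combine with x ≡ 1 (mod 3): since gcd(4, 3) = 1, we get a unique residue mod 12.
    Write x = 1 + 4·t and substitute into x ≡ 1 (mod 3): 4·t ≡ 1 − 1 = 0 (mod 3).
    Reduce coefficients mod 3: 1·t ≡ 0 (mod 3).
    So t ≡ 0 (mod 3).
    Then x = 1 + 4·0 = 1, valid modulo lcm(4, 3) = 12: x ≡ 1 (mod 12).
  Combine with x ≡ 5 (mod 13): since gcd(12, 13) = 1, we get a unique residue mod 156.
    Write x = 1 + 12·t and substitute into x ≡ 5 (mod 13): 12·t ≡ 5 − 1 = 4 (mod 13).
    The inverse of 12 mod 13 is 12 (since 12·12 = 144 = 11·13 + 1), so t ≡ 12·4 = 48 ≡ 9 (mod 13).
    Then x = 1 + 12·9 = 109, valid modulo lcm(12, 13) = 156: x ≡ 109 (mod 156).
Verify: 109 mod 4 = 1 ✓, 109 mod 3 = 1 ✓, 109 mod 13 = 5 ✓.

x ≡ 109 (mod 156).


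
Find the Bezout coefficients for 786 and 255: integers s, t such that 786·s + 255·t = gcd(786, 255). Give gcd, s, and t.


Euclidean algorithm on (786, 255) — divide until remainder is 0:
  786 = 3 · 255 + 21
  255 = 12 · 21 + 3
  21 = 7 · 3 + 0
gcd(786, 255) = 3.
Track Bezout coefficients alongside the remainders: start with r₀ = 786 = a·1 + b·0 (s = 1, t = 0) and r₁ = 255 = a·0 + b·1 (s = 0, t = 1); each new remainder r_{k+1} = r_{k-1} − q_k·r_k inherits s_{k+1} = s_{k-1} − q_k·s_k, t_{k+1} = t_{k-1} − q_k·t_k, so r_k = a·s_k + b·t_k at every step:
  q = 3: r = 21, s = 1 − 3·0 = 1, t = 0 − 3·1 = -3  (check: 786·1 + 255·(-3) = 21)
  q = 12: r = 3, s = 0 − 12·1 = -12, t = 1 − 12·(-3) = 37  (check: 786·(-12) + 255·37 = 3)
The row with r = 3 (the gcd) gives the Bezout coefficients s = -12, t = 37.
Result: 786 · (-12) + 255 · (37) = 3.

gcd(786, 255) = 3; s = -12, t = 37 (check: 786·(-12) + 255·37 = 3).


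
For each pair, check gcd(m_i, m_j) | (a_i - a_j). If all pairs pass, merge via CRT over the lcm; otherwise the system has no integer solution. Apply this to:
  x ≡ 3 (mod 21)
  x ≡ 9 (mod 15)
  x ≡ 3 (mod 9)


Moduli 21, 15, 9 are not pairwise coprime, so CRT works modulo lcm(m_i) when all pairwise compatibility conditions hold.
Pairwise compatibility: gcd(m_i, m_j) must divide a_i - a_j for every pair.
Merge one congruence at a time:
  Start: x ≡ 3 (mod 21).
  Combine with x ≡ 9 (mod 15): gcd(21, 15) = 3; 9 - 3 = 6, which IS divisible by 3, so compatible.
    Write x = 3 + 21·t and substitute into x ≡ 9 (mod 15): 21·t ≡ 9 − 3 = 6 (mod 15).
    Divide the congruence (and modulus) by g = 3: 7·t ≡ 2 (mod 5).
    Reduce coefficients mod 5: 2·t ≡ 2 (mod 5).
    The inverse of 2 mod 5 is 3 (since 2·3 = 6 = 1·5 + 1), so t ≡ 3·2 = 6 ≡ 1 (mod 5).
    Then x = 3 + 21·1 = 24, valid modulo lcm(21, 15) = 105: x ≡ 24 (mod 105).
  Combine with x ≡ 3 (mod 9): gcd(105, 9) = 3; 3 - 24 = -21, which IS divisible by 3, so compatible.
    Write x = 24 + 105·t and substitute into x ≡ 3 (mod 9): 105·t ≡ 3 − 24 = -21 (mod 9).
    Divide the congruence (and modulus) by g = 3: 35·t ≡ -7 (mod 3).
    Reduce coefficients mod 3: 2·t ≡ 2 (mod 3).
    The inverse of 2 mod 3 is 2 (since 2·2 = 4 = 1·3 + 1), so t ≡ 2·2 = 4 ≡ 1 (mod 3).
    Then x = 24 + 105·1 = 129, valid modulo lcm(105, 9) = 315: x ≡ 129 (mod 315).
Verify: 129 mod 21 = 3, 129 mod 15 = 9, 129 mod 9 = 3.

x ≡ 129 (mod 315).


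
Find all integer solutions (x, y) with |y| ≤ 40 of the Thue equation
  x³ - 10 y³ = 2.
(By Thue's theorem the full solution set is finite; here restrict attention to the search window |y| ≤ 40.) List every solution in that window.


The equation is x³ - 10y³ = 2. For fixed y, x³ = 10·y³ + 2, so a solution requires the RHS to be a perfect cube.
Strategy: iterate y from -40 to 40, compute RHS = 10·y³ + 2, and check whether it is a (positive or negative) perfect cube.
Check small values of y:
  y = 0: RHS = 2 is not a perfect cube.
  y = 1: RHS = 12 is not a perfect cube.
  y = -1: RHS = -8 = (-2)³ ⇒ x = -2 works.
  y = 2: RHS = 82 is not a perfect cube.
  y = -2: RHS = -78 is not a perfect cube.
  y = 3: RHS = 272 is not a perfect cube.
  y = -3: RHS = -268 is not a perfect cube.
Continuing the search up to |y| = 40 finds no further solutions beyond those listed.
Collected solutions: (-2, -1).

Solutions (with |y| ≤ 40): (-2, -1).


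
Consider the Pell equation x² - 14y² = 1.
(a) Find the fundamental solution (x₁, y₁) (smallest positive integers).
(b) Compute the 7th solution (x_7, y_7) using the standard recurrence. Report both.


Step 1: Find the fundamental solution (x₁, y₁) of x² - 14y² = 1.
  Expand √14 as a continued fraction. a₀ = ⌊√14⌋ = 3; iterate m_{k+1} = d_k·a_k − m_k, d_{k+1} = (14 − m_{k+1}²)/d_k, a_{k+1} = ⌊(a₀ + m_{k+1})/d_{k+1}⌋ (starting m₀ = 0, d₀ = 1), with convergents p_k = a_k·p_{k-1} + p_{k-2}, q_k = a_k·q_{k-1} + q_{k-2} (p₋₁ = 1, q₋₁ = 0):
  k = 0: a₀ = 3; p₀/q₀ = 3/1; p₀² − 14·q₀² = 9 − 14 = -5.
  k = 1: m = 3, d = 5, a = ⌊(3 + 3)/5⌋ = 1; p/q = (1·3 + 1)/(1·1 + 0) = 4/1; p² − 14·q² = 16 − 14 = 2.
  k = 2: m = 2, d = 2, a = ⌊(3 + 2)/2⌋ = 2; p/q = (2·4 + 3)/(2·1 + 1) = 11/3; p² − 14·q² = 121 − 126 = -5.
  k = 3: m = 2, d = 5, a = ⌊(3 + 2)/5⌋ = 1; p/q = (1·11 + 4)/(1·3 + 1) = 15/4; p² − 14·q² = 225 − 224 = 1.
  The first convergent with p² − 14·q² = 1 gives the fundamental solution (x₁, y₁) = (15, 4).
Step 2: Apply the recurrence (x_{n+1}, y_{n+1}) = (x₁x_n + 14y₁y_n, x₁y_n + y₁x_n) repeatedly.
  From (x_1, y_1) = (15, 4): x_2 = 15·15 + 14·4·4 = 449; y_2 = 15·4 + 4·15 = 120.
  From (x_2, y_2) = (449, 120): x_3 = 15·449 + 14·4·120 = 13455; y_3 = 15·120 + 4·449 = 3596.
  From (x_3, y_3) = (13455, 3596): x_4 = 15·13455 + 14·4·3596 = 403201; y_4 = 15·3596 + 4·13455 = 107760.
  From (x_4, y_4) = (403201, 107760): x_5 = 15·403201 + 14·4·107760 = 12082575; y_5 = 15·107760 + 4·403201 = 3229204.
  From (x_5, y_5) = (12082575, 3229204): x_6 = 15·12082575 + 14·4·3229204 = 362074049; y_6 = 15·3229204 + 4·12082575 = 96768360.
  From (x_6, y_6) = (362074049, 96768360): x_7 = 15·362074049 + 14·4·96768360 = 10850138895; y_7 = 15·96768360 + 4·362074049 = 2899821596.
Step 3: Verify x_7² - 14·y_7² = 117725514040791821025 - 117725514040791821024 = 1 (should be 1). ✓

(x_1, y_1) = (15, 4); (x_7, y_7) = (10850138895, 2899821596).


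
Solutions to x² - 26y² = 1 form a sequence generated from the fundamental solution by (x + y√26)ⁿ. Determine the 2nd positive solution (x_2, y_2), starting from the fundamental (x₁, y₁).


Step 1: Find the fundamental solution (x₁, y₁) of x² - 26y² = 1.
  Expand √26 as a continued fraction. a₀ = ⌊√26⌋ = 5; iterate m_{k+1} = d_k·a_k − m_k, d_{k+1} = (26 − m_{k+1}²)/d_k, a_{k+1} = ⌊(a₀ + m_{k+1})/d_{k+1}⌋ (starting m₀ = 0, d₀ = 1), with convergents p_k = a_k·p_{k-1} + p_{k-2}, q_k = a_k·q_{k-1} + q_{k-2} (p₋₁ = 1, q₋₁ = 0):
  k = 0: a₀ = 5; p₀/q₀ = 5/1; p₀² − 26·q₀² = 25 − 26 = -1.
  k = 1: m = 5, d = 1, a = ⌊(5 + 5)/1⌋ = 10; p/q = (10·5 + 1)/(10·1 + 0) = 51/10; p² − 26·q² = 2601 − 2600 = 1.
  The first convergent with p² − 26·q² = 1 gives the fundamental solution (x₁, y₁) = (51, 10).
Step 2: Apply the recurrence (x_{n+1}, y_{n+1}) = (x₁x_n + 26y₁y_n, x₁y_n + y₁x_n) repeatedly.
  From (x_1, y_1) = (51, 10): x_2 = 51·51 + 26·10·10 = 5201; y_2 = 51·10 + 10·51 = 1020.
Step 3: Verify x_2² - 26·y_2² = 27050401 - 27050400 = 1 (should be 1). ✓

(x_1, y_1) = (51, 10); (x_2, y_2) = (5201, 1020).


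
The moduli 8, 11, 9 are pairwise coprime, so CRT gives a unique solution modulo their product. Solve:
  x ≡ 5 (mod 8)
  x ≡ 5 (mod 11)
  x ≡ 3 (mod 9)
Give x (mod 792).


Moduli 8, 11, 9 are pairwise coprime; by CRT there is a unique solution modulo M = 8 · 11 · 9 = 792.
Solve pairwise, accumulating the modulus:
  Start with x ≡ 5 (mod 8).
  Combine with x ≡ 5 (mod 11): since gcd(8, 11) = 1, we get a unique residue mod 88.
    Write x = 5 + 8·t and substitute into x ≡ 5 (mod 11): 8·t ≡ 5 − 5 = 0 (mod 11).
    The inverse of 8 mod 11 is 7 (since 8·7 = 56 = 5·11 + 1), so t ≡ 7·0 = 0 ≡ 0 (mod 11).
    Then x = 5 + 8·0 = 5, valid modulo lcm(8, 11) = 88: x ≡ 5 (mod 88).
  Combine with x ≡ 3 (mod 9): since gcd(88, 9) = 1, we get a unique residue mod 792.
    Write x = 5 + 88·t and substitute into x ≡ 3 (mod 9): 88·t ≡ 3 − 5 = -2 (mod 9).
    Reduce coefficients mod 9: 7·t ≡ 7 (mod 9).
    The inverse of 7 mod 9 is 4 (since 7·4 = 28 = 3·9 + 1), so t ≡ 4·7 = 28 ≡ 1 (mod 9).
    Then x = 5 + 88·1 = 93, valid modulo lcm(88, 9) = 792: x ≡ 93 (mod 792).
Verify: 93 mod 8 = 5 ✓, 93 mod 11 = 5 ✓, 93 mod 9 = 3 ✓.

x ≡ 93 (mod 792).


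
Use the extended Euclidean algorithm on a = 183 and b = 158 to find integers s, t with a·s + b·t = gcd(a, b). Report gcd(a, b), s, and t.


Euclidean algorithm on (183, 158) — divide until remainder is 0:
  183 = 1 · 158 + 25
  158 = 6 · 25 + 8
  25 = 3 · 8 + 1
  8 = 8 · 1 + 0
gcd(183, 158) = 1.
Track Bezout coefficients alongside the remainders: start with r₀ = 183 = a·1 + b·0 (s = 1, t = 0) and r₁ = 158 = a·0 + b·1 (s = 0, t = 1); each new remainder r_{k+1} = r_{k-1} − q_k·r_k inherits s_{k+1} = s_{k-1} − q_k·s_k, t_{k+1} = t_{k-1} − q_k·t_k, so r_k = a·s_k + b·t_k at every step:
  q = 1: r = 25, s = 1 − 1·0 = 1, t = 0 − 1·1 = -1  (check: 183·1 + 158·(-1) = 25)
  q = 6: r = 8, s = 0 − 6·1 = -6, t = 1 − 6·(-1) = 7  (check: 183·(-6) + 158·7 = 8)
  q = 3: r = 1, s = 1 − 3·(-6) = 19, t = -1 − 3·7 = -22  (check: 183·19 + 158·(-22) = 1)
The row with r = 1 (the gcd) gives the Bezout coefficients s = 19, t = -22.
Result: 183 · (19) + 158 · (-22) = 1.

gcd(183, 158) = 1; s = 19, t = -22 (check: 183·19 + 158·(-22) = 1).


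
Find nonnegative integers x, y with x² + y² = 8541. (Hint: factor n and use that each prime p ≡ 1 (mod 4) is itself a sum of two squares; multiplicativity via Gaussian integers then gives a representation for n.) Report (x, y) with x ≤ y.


Step 1: Factor n = 8541 = 3^2 · 13 · 73.
Step 2: Check the mod-4 condition on each prime factor: 3 ≡ 3 (mod 4), exponent 2 (must be even); 13 ≡ 1 (mod 4), exponent 1; 73 ≡ 1 (mod 4), exponent 1.
All primes ≡ 3 (mod 4) appear to even exponent (or don't appear), so by the two-squares theorem n IS expressible as a sum of two squares.
Step 3: Build a representation. Group n = k² · m with k = 3 and m = 13 · 73 = 949 (a product of primes ≡ 1 (mod 4)); a representation of m scales to one of n via (k·x)² + (k·y)² = k²(x² + y²). Each prime p ≡ 1 (mod 4) is itself a sum of two squares; find a² by testing p − a² for a perfect square:
  13: 13 − 1² = 12, 13 − 2² = 9 = 3² ⇒ 13 = 2² + 3².
  73: 73 − 1² = 72, 73 − 2² = 69, 73 − 3² = 64 = 8² ⇒ 73 = 3² + 8².
  Combine using the Brahmagupta–Fibonacci identity (a² + b²)(c² + d²) = (ac − bd)² + (ad + bc)² = (ac + bd)² + (ad − bc)²:
  13 · 73 = 949: from (2² + 3²)(3² + 8²), take (2·3 − 3·8, 2·8 + 3·3) = (6 − 24, 16 + 9) = (-18, 25); dropping signs (only squares matter) gives (18, 25); check 18² + 25² = 324 + 625 = 949 ✓.
  Scale by k = 3: (3·18, 3·25) = (54, 75).
Step 4: Order so x ≤ y and verify: 54² + 75² = 2916 + 5625 = 8541 = n. ✓

n = 8541 = 54² + 75² (one valid representation with x ≤ y).


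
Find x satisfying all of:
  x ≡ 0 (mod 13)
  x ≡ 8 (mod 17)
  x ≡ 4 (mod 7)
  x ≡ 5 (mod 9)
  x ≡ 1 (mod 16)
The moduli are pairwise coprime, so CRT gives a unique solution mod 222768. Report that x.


Product of moduli M = 13 · 17 · 7 · 9 · 16 = 222768.
Merge one congruence at a time:
  Start: x ≡ 0 (mod 13).
  Combine with x ≡ 8 (mod 17); new modulus lcm = 221.
    Write x = 0 + 13·t and substitute into x ≡ 8 (mod 17): 13·t ≡ 8 − 0 = 8 (mod 17).
    The inverse of 13 mod 17 is 4 (since 13·4 = 52 = 3·17 + 1), so t ≡ 4·8 = 32 ≡ 15 (mod 17).
    Then x = 0 + 13·15 = 195, valid modulo lcm(13, 17) = 221: x ≡ 195 (mod 221).
  Combine with x ≡ 4 (mod 7); new modulus lcm = 1547.
    Write x = 195 + 221·t and substitute into x ≡ 4 (mod 7): 221·t ≡ 4 − 195 = -191 (mod 7).
    Reduce coefficients mod 7: 4·t ≡ 5 (mod 7).
    The inverse of 4 mod 7 is 2 (since 4·2 = 8 = 1·7 + 1), so t ≡ 2·5 = 10 ≡ 3 (mod 7).
    Then x = 195 + 221·3 = 858, valid modulo lcm(221, 7) = 1547: x ≡ 858 (mod 1547).
  Combine with x ≡ 5 (mod 9); new modulus lcm = 13923.
    Write x = 858 + 1547·t and substitute into x ≡ 5 (mod 9): 1547·t ≡ 5 − 858 = -853 (mod 9).
    Reduce coefficients mod 9: 8·t ≡ 2 (mod 9).
    The inverse of 8 mod 9 is 8 (since 8·8 = 64 = 7·9 + 1), so t ≡ 8·2 = 16 ≡ 7 (mod 9).
    Then x = 858 + 1547·7 = 11687, valid modulo lcm(1547, 9) = 13923: x ≡ 11687 (mod 13923).
  Combine with x ≡ 1 (mod 16); new modulus lcm = 222768.
    Write x = 11687 + 13923·t and substitute into x ≡ 1 (mod 16): 13923·t ≡ 1 − 11687 = -11686 (mod 16).
    Reduce coefficients mod 16: 3·t ≡ 10 (mod 16).
    The inverse of 3 mod 16 is 11 (since 3·11 = 33 = 2·16 + 1), so t ≡ 11·10 = 110 ≡ 14 (mod 16).
    Then x = 11687 + 13923·14 = 206609, valid modulo lcm(13923, 16) = 222768: x ≡ 206609 (mod 222768).
Verify against each original: 206609 mod 13 = 0, 206609 mod 17 = 8, 206609 mod 7 = 4, 206609 mod 9 = 5, 206609 mod 16 = 1.

x ≡ 206609 (mod 222768).


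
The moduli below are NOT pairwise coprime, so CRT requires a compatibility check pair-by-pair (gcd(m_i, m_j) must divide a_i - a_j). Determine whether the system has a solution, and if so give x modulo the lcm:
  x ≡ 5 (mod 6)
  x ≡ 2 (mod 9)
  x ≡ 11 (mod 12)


Moduli 6, 9, 12 are not pairwise coprime, so CRT works modulo lcm(m_i) when all pairwise compatibility conditions hold.
Pairwise compatibility: gcd(m_i, m_j) must divide a_i - a_j for every pair.
Merge one congruence at a time:
  Start: x ≡ 5 (mod 6).
  Combine with x ≡ 2 (mod 9): gcd(6, 9) = 3; 2 - 5 = -3, which IS divisible by 3, so compatible.
    Write x = 5 + 6·t and substitute into x ≡ 2 (mod 9): 6·t ≡ 2 − 5 = -3 (mod 9).
    Divide the congruence (and modulus) by g = 3: 2·t ≡ -1 (mod 3).
    Reduce coefficients mod 3: 2·t ≡ 2 (mod 3).
    The inverse of 2 mod 3 is 2 (since 2·2 = 4 = 1·3 + 1), so t ≡ 2·2 = 4 ≡ 1 (mod 3).
    Then x = 5 + 6·1 = 11, valid modulo lcm(6, 9) = 18: x ≡ 11 (mod 18).
  Combine with x ≡ 11 (mod 12): gcd(18, 12) = 6; 11 - 11 = 0, which IS divisible by 6, so compatible.
    Write x = 11 + 18·t and substitute into x ≡ 11 (mod 12): 18·t ≡ 11 − 11 = 0 (mod 12).
    Divide the congruence (and modulus) by g = 6: 3·t ≡ 0 (mod 2).
    Reduce coefficients mod 2: 1·t ≡ 0 (mod 2).
    So t ≡ 0 (mod 2).
    Then x = 11 + 18·0 = 11, valid modulo lcm(18, 12) = 36: x ≡ 11 (mod 36).
Verify: 11 mod 6 = 5, 11 mod 9 = 2, 11 mod 12 = 11.

x ≡ 11 (mod 36).


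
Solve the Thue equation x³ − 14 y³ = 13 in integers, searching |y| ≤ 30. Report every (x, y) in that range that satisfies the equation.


The equation is x³ - 14y³ = 13. For fixed y, x³ = 14·y³ + 13, so a solution requires the RHS to be a perfect cube.
Strategy: iterate y from -30 to 30, compute RHS = 14·y³ + 13, and check whether it is a (positive or negative) perfect cube.
Check small values of y:
  y = 0: RHS = 13 is not a perfect cube.
  y = 1: RHS = 27 = (3)³ ⇒ x = 3 works.
  y = -1: RHS = -1 = (-1)³ ⇒ x = -1 works.
  y = 2: RHS = 125 = (5)³ ⇒ x = 5 works.
  y = -2: RHS = -99 is not a perfect cube.
  y = 3: RHS = 391 is not a perfect cube.
  y = -3: RHS = -365 is not a perfect cube.
Continuing the search up to |y| = 30 finds no further solutions beyond those listed.
Collected solutions: (-1, -1), (3, 1), (5, 2).

Solutions (with |y| ≤ 30): (-1, -1), (3, 1), (5, 2).


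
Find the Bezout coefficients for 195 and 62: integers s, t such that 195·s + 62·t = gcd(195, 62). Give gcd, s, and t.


Euclidean algorithm on (195, 62) — divide until remainder is 0:
  195 = 3 · 62 + 9
  62 = 6 · 9 + 8
  9 = 1 · 8 + 1
  8 = 8 · 1 + 0
gcd(195, 62) = 1.
Track Bezout coefficients alongside the remainders: start with r₀ = 195 = a·1 + b·0 (s = 1, t = 0) and r₁ = 62 = a·0 + b·1 (s = 0, t = 1); each new remainder r_{k+1} = r_{k-1} − q_k·r_k inherits s_{k+1} = s_{k-1} − q_k·s_k, t_{k+1} = t_{k-1} − q_k·t_k, so r_k = a·s_k + b·t_k at every step:
  q = 3: r = 9, s = 1 − 3·0 = 1, t = 0 − 3·1 = -3  (check: 195·1 + 62·(-3) = 9)
  q = 6: r = 8, s = 0 − 6·1 = -6, t = 1 − 6·(-3) = 19  (check: 195·(-6) + 62·19 = 8)
  q = 1: r = 1, s = 1 − 1·(-6) = 7, t = -3 − 1·19 = -22  (check: 195·7 + 62·(-22) = 1)
The row with r = 1 (the gcd) gives the Bezout coefficients s = 7, t = -22.
Result: 195 · (7) + 62 · (-22) = 1.

gcd(195, 62) = 1; s = 7, t = -22 (check: 195·7 + 62·(-22) = 1).


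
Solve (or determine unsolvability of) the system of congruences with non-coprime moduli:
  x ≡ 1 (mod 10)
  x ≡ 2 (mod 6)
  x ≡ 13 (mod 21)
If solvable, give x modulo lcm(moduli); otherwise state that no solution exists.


Moduli 10, 6, 21 are not pairwise coprime, so CRT works modulo lcm(m_i) when all pairwise compatibility conditions hold.
Pairwise compatibility: gcd(m_i, m_j) must divide a_i - a_j for every pair.
Merge one congruence at a time:
  Start: x ≡ 1 (mod 10).
  Combine with x ≡ 2 (mod 6): gcd(10, 6) = 2, and 2 - 1 = 1 is NOT divisible by 2.
    ⇒ system is inconsistent (no integer solution).

No solution (the system is inconsistent).


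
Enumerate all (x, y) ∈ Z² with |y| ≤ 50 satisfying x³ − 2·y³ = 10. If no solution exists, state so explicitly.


The equation is x³ - 2y³ = 10. For fixed y, x³ = 2·y³ + 10, so a solution requires the RHS to be a perfect cube.
Strategy: iterate y from -50 to 50, compute RHS = 2·y³ + 10, and check whether it is a (positive or negative) perfect cube.
Check small values of y:
  y = 0: RHS = 10 is not a perfect cube.
  y = 1: RHS = 12 is not a perfect cube.
  y = -1: RHS = 8 = (2)³ ⇒ x = 2 works.
  y = 2: RHS = 26 is not a perfect cube.
  y = -2: RHS = -6 is not a perfect cube.
  y = 3: RHS = 64 = (4)³ ⇒ x = 4 works.
  y = -3: RHS = -44 is not a perfect cube.
Continuing the search up to |y| = 50 finds no further solutions beyond those listed.
Collected solutions: (2, -1), (4, 3).

Solutions (with |y| ≤ 50): (2, -1), (4, 3).


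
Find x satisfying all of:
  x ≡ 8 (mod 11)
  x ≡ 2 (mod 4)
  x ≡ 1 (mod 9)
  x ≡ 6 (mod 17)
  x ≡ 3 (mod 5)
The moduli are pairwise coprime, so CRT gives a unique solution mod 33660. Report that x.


Product of moduli M = 11 · 4 · 9 · 17 · 5 = 33660.
Merge one congruence at a time:
  Start: x ≡ 8 (mod 11).
  Combine with x ≡ 2 (mod 4); new modulus lcm = 44.
    Write x = 8 + 11·t and substitute into x ≡ 2 (mod 4): 11·t ≡ 2 − 8 = -6 (mod 4).
    Reduce coefficients mod 4: 3·t ≡ 2 (mod 4).
    The inverse of 3 mod 4 is 3 (since 3·3 = 9 = 2·4 + 1), so t ≡ 3·2 = 6 ≡ 2 (mod 4).
    Then x = 8 + 11·2 = 30, valid modulo lcm(11, 4) = 44: x ≡ 30 (mod 44).
  Combine with x ≡ 1 (mod 9); new modulus lcm = 396.
    Write x = 30 + 44·t and substitute into x ≡ 1 (mod 9): 44·t ≡ 1 − 30 = -29 (mod 9).
    Reduce coefficients mod 9: 8·t ≡ 7 (mod 9).
    The inverse of 8 mod 9 is 8 (since 8·8 = 64 = 7·9 + 1), so t ≡ 8·7 = 56 ≡ 2 (mod 9).
    Then x = 30 + 44·2 = 118, valid modulo lcm(44, 9) = 396: x ≡ 118 (mod 396).
  Combine with x ≡ 6 (mod 17); new modulus lcm = 6732.
    Write x = 118 + 396·t and substitute into x ≡ 6 (mod 17): 396·t ≡ 6 − 118 = -112 (mod 17).
    Reduce coefficients mod 17: 5·t ≡ 7 (mod 17).
    The inverse of 5 mod 17 is 7 (since 5·7 = 35 = 2·17 + 1), so t ≡ 7·7 = 49 ≡ 15 (mod 17).
    Then x = 118 + 396·15 = 6058, valid modulo lcm(396, 17) = 6732: x ≡ 6058 (mod 6732).
  Combine with x ≡ 3 (mod 5); new modulus lcm = 33660.
    Write x = 6058 + 6732·t and substitute into x ≡ 3 (mod 5): 6732·t ≡ 3 − 6058 = -6055 (mod 5).
    Reduce coefficients mod 5: 2·t ≡ 0 (mod 5).
    The inverse of 2 mod 5 is 3 (since 2·3 = 6 = 1·5 + 1), so t ≡ 3·0 = 0 ≡ 0 (mod 5).
    Then x = 6058 + 6732·0 = 6058, valid modulo lcm(6732, 5) = 33660: x ≡ 6058 (mod 33660).
Verify against each original: 6058 mod 11 = 8, 6058 mod 4 = 2, 6058 mod 9 = 1, 6058 mod 17 = 6, 6058 mod 5 = 3.

x ≡ 6058 (mod 33660).


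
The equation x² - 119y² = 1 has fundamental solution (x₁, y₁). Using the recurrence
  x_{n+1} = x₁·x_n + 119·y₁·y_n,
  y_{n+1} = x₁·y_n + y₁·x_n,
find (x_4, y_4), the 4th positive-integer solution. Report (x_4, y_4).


Step 1: Find the fundamental solution (x₁, y₁) of x² - 119y² = 1.
  Expand √119 as a continued fraction. a₀ = ⌊√119⌋ = 10; iterate m_{k+1} = d_k·a_k − m_k, d_{k+1} = (119 − m_{k+1}²)/d_k, a_{k+1} = ⌊(a₀ + m_{k+1})/d_{k+1}⌋ (starting m₀ = 0, d₀ = 1), with convergents p_k = a_k·p_{k-1} + p_{k-2}, q_k = a_k·q_{k-1} + q_{k-2} (p₋₁ = 1, q₋₁ = 0):
  k = 0: a₀ = 10; p₀/q₀ = 10/1; p₀² − 119·q₀² = 100 − 119 = -19.
  k = 1: m = 10, d = 19, a = ⌊(10 + 10)/19⌋ = 1; p/q = (1·10 + 1)/(1·1 + 0) = 11/1; p² − 119·q² = 121 − 119 = 2.
  k = 2: m = 9, d = 2, a = ⌊(10 + 9)/2⌋ = 9; p/q = (9·11 + 10)/(9·1 + 1) = 109/10; p² − 119·q² = 11881 − 11900 = -19.
  k = 3: m = 9, d = 19, a = ⌊(10 + 9)/19⌋ = 1; p/q = (1·109 + 11)/(1·10 + 1) = 120/11; p² − 119·q² = 14400 − 14399 = 1.
  The first convergent with p² − 119·q² = 1 gives the fundamental solution (x₁, y₁) = (120, 11).
Step 2: Apply the recurrence (x_{n+1}, y_{n+1}) = (x₁x_n + 119y₁y_n, x₁y_n + y₁x_n) repeatedly.
  From (x_1, y_1) = (120, 11): x_2 = 120·120 + 119·11·11 = 28799; y_2 = 120·11 + 11·120 = 2640.
  From (x_2, y_2) = (28799, 2640): x_3 = 120·28799 + 119·11·2640 = 6911640; y_3 = 120·2640 + 11·28799 = 633589.
  From (x_3, y_3) = (6911640, 633589): x_4 = 120·6911640 + 119·11·633589 = 1658764801; y_4 = 120·633589 + 11·6911640 = 152058720.
Step 3: Verify x_4² - 119·y_4² = 2751500665036569601 - 2751500665036569600 = 1 (should be 1). ✓

(x_1, y_1) = (120, 11); (x_4, y_4) = (1658764801, 152058720).
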